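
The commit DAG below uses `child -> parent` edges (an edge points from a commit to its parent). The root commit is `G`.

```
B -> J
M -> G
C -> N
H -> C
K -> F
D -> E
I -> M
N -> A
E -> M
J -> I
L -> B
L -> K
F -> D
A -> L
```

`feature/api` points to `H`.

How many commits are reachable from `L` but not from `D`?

6

Reachable from L: {B, D, E, F, G, I, J, K, L, M}.
Reachable from D: {D, E, G, M}.
In L's history but not D's: {B, F, I, J, K, L} — 6 commits.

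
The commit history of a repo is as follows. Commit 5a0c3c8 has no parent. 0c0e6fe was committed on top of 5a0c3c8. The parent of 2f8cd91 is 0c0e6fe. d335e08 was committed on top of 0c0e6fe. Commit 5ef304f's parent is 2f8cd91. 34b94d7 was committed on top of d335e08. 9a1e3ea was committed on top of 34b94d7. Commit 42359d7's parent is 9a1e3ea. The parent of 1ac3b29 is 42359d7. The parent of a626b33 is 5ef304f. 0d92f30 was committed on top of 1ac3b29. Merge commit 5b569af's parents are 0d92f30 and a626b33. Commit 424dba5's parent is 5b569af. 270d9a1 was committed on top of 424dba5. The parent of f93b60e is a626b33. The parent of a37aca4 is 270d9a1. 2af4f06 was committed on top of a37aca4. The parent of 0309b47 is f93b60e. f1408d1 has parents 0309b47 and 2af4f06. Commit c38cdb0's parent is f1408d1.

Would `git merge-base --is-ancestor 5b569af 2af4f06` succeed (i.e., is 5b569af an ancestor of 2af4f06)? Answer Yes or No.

Ancestors of 2af4f06 (commits reachable by following parents): {0c0e6fe, 0d92f30, 1ac3b29, 270d9a1, 2af4f06, 2f8cd91, 34b94d7, 42359d7, 424dba5, 5a0c3c8, 5b569af, 5ef304f, 9a1e3ea, a37aca4, a626b33, d335e08}.
5b569af is in that set, so it is an ancestor of 2af4f06.

Yes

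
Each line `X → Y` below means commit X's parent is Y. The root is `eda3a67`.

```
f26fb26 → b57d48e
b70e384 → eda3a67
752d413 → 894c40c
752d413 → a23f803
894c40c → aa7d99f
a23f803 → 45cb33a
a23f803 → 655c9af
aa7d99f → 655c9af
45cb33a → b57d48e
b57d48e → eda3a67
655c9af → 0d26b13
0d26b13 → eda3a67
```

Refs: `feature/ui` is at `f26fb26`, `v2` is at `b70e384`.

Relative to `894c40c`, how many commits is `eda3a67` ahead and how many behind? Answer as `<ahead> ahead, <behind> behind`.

0 ahead, 4 behind

Reachable from eda3a67: {eda3a67}.
Reachable from 894c40c: {0d26b13, 655c9af, 894c40c, aa7d99f, eda3a67}.
Only in eda3a67's history (ahead): {} — 0.
Only in 894c40c's history (behind): {0d26b13, 655c9af, 894c40c, aa7d99f} — 4.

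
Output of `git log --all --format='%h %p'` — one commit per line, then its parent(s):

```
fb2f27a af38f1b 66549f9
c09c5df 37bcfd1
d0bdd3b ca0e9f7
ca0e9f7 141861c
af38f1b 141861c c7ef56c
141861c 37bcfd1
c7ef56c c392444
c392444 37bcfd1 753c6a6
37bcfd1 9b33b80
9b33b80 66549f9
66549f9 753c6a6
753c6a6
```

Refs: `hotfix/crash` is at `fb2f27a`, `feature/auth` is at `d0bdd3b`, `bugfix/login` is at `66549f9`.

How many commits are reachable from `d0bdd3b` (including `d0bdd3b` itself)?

Walking parent pointers from d0bdd3b: reachable set = {141861c, 37bcfd1, 66549f9, 753c6a6, 9b33b80, ca0e9f7, d0bdd3b}.
That is 7 commits.

7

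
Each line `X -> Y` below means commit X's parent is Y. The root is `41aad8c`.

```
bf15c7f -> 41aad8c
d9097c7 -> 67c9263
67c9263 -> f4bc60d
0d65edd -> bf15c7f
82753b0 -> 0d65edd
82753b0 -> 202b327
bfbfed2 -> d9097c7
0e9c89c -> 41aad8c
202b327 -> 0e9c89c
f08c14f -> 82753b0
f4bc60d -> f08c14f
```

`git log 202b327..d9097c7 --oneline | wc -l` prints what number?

7

Reachable from d9097c7: {0d65edd, 0e9c89c, 202b327, 41aad8c, 67c9263, 82753b0, bf15c7f, d9097c7, f08c14f, f4bc60d}.
Reachable from 202b327: {0e9c89c, 202b327, 41aad8c}.
In d9097c7's history but not 202b327's: {0d65edd, 67c9263, 82753b0, bf15c7f, d9097c7, f08c14f, f4bc60d} — 7 commits.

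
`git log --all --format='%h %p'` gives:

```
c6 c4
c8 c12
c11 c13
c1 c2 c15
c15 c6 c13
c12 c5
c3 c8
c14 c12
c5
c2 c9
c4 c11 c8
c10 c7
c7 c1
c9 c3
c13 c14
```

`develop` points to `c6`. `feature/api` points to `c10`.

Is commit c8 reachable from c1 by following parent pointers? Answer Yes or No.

Yes

Ancestors of c1 (commits reachable by following parents): {c1, c11, c12, c13, c14, c15, c2, c3, c4, c5, c6, c8, c9}.
c8 is in that set, so it is an ancestor of c1.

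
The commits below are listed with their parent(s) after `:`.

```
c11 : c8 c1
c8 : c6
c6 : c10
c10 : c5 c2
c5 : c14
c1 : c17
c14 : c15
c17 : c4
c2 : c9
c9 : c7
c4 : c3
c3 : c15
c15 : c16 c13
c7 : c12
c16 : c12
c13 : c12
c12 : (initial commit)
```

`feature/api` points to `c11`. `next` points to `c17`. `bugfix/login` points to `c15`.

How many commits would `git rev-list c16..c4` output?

4

Reachable from c4: {c12, c13, c15, c16, c3, c4}.
Reachable from c16: {c12, c16}.
In c4's history but not c16's: {c13, c15, c3, c4} — 4 commits.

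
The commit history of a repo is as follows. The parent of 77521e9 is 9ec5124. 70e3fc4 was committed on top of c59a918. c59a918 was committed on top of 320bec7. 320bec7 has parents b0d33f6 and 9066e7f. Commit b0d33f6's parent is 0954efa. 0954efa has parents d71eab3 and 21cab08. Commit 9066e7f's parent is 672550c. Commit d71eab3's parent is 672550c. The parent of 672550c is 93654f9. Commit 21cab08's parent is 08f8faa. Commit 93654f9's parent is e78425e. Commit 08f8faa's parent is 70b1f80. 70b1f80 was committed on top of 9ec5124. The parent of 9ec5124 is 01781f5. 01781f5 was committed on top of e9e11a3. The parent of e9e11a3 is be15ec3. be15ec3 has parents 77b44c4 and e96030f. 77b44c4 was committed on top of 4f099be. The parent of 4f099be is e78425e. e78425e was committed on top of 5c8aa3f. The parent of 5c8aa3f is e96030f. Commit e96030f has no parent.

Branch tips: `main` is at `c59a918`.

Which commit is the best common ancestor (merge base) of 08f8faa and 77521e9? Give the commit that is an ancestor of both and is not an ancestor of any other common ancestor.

Ancestors of 08f8faa: {01781f5, 08f8faa, 4f099be, 5c8aa3f, 70b1f80, 77b44c4, 9ec5124, be15ec3, e78425e, e96030f, e9e11a3}.
Ancestors of 77521e9: {01781f5, 4f099be, 5c8aa3f, 77521e9, 77b44c4, 9ec5124, be15ec3, e78425e, e96030f, e9e11a3}.
Common ancestors: {01781f5, 4f099be, 5c8aa3f, 77b44c4, 9ec5124, be15ec3, e78425e, e96030f, e9e11a3}.
Among these, 9ec5124 is not an ancestor of any other common ancestor — it is the merge base.

9ec5124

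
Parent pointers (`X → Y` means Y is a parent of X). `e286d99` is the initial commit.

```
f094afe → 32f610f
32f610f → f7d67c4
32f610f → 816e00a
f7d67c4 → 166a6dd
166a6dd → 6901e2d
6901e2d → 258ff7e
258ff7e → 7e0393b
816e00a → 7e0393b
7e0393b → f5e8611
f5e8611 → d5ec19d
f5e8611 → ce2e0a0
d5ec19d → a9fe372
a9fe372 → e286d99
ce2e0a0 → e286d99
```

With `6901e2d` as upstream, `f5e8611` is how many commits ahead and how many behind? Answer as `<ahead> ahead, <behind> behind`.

Reachable from f5e8611: {a9fe372, ce2e0a0, d5ec19d, e286d99, f5e8611}.
Reachable from 6901e2d: {258ff7e, 6901e2d, 7e0393b, a9fe372, ce2e0a0, d5ec19d, e286d99, f5e8611}.
Only in f5e8611's history (ahead): {} — 0.
Only in 6901e2d's history (behind): {258ff7e, 6901e2d, 7e0393b} — 3.

0 ahead, 3 behind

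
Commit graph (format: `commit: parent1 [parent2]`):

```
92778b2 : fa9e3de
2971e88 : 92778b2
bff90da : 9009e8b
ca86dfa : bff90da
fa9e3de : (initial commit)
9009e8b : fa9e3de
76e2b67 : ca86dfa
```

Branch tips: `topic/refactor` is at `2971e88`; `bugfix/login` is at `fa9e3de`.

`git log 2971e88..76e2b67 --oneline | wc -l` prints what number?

4

Reachable from 76e2b67: {76e2b67, 9009e8b, bff90da, ca86dfa, fa9e3de}.
Reachable from 2971e88: {2971e88, 92778b2, fa9e3de}.
In 76e2b67's history but not 2971e88's: {76e2b67, 9009e8b, bff90da, ca86dfa} — 4 commits.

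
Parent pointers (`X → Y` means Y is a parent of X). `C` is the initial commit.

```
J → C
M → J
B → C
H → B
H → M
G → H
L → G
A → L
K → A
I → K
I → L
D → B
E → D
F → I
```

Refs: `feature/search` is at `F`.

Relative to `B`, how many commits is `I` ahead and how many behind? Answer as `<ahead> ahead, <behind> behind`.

8 ahead, 0 behind

Reachable from I: {A, B, C, G, H, I, J, K, L, M}.
Reachable from B: {B, C}.
Only in I's history (ahead): {A, G, H, I, J, K, L, M} — 8.
Only in B's history (behind): {} — 0.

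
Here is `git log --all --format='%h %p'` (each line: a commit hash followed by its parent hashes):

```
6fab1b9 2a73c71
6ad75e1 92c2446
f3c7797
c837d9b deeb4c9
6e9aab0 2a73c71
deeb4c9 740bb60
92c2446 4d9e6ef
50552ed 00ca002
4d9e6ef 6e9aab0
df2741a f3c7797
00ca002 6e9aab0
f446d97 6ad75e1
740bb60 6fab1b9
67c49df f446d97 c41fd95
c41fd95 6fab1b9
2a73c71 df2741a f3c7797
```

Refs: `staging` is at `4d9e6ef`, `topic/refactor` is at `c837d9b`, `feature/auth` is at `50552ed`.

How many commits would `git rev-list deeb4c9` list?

Walking parent pointers from deeb4c9: reachable set = {2a73c71, 6fab1b9, 740bb60, deeb4c9, df2741a, f3c7797}.
That is 6 commits.

6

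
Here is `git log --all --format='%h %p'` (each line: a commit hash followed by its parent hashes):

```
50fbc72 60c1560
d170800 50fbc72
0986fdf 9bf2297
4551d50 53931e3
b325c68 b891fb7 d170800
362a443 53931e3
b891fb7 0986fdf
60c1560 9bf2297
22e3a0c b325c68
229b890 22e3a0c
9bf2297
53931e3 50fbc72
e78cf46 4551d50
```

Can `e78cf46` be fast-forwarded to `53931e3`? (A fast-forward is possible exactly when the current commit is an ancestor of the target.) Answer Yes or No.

A fast-forward from e78cf46 to 53931e3 is possible iff e78cf46 is an ancestor of 53931e3.
Ancestors of 53931e3: {50fbc72, 53931e3, 60c1560, 9bf2297}.
e78cf46 is not among them, so fast-forward is not possible.

No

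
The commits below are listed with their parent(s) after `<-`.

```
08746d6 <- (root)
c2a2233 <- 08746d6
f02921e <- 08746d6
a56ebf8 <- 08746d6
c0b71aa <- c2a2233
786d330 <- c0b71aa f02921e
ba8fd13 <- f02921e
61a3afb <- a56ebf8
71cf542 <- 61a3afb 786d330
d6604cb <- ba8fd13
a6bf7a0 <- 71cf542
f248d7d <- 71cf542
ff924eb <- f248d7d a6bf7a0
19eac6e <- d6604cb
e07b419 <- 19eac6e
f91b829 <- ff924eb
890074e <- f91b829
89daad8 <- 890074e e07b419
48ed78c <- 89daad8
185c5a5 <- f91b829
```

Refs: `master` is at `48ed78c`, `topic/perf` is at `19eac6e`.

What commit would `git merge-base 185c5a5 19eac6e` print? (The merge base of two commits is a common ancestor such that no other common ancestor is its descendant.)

f02921e

Ancestors of 185c5a5: {08746d6, 185c5a5, 61a3afb, 71cf542, 786d330, a56ebf8, a6bf7a0, c0b71aa, c2a2233, f02921e, f248d7d, f91b829, ff924eb}.
Ancestors of 19eac6e: {08746d6, 19eac6e, ba8fd13, d6604cb, f02921e}.
Common ancestors: {08746d6, f02921e}.
Among these, f02921e is not an ancestor of any other common ancestor — it is the merge base.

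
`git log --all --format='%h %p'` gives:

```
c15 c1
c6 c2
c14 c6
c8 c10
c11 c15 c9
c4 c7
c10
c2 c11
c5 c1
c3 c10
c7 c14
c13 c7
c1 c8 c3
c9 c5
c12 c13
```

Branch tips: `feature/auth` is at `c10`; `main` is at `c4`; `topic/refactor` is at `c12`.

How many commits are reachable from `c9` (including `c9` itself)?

Walking parent pointers from c9: reachable set = {c1, c10, c3, c5, c8, c9}.
That is 6 commits.

6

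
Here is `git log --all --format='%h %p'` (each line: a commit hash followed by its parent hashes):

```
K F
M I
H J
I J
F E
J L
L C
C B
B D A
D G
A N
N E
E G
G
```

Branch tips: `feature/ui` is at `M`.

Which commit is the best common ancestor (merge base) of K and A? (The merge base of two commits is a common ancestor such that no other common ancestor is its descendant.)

E

Ancestors of K: {E, F, G, K}.
Ancestors of A: {A, E, G, N}.
Common ancestors: {E, G}.
Among these, E is not an ancestor of any other common ancestor — it is the merge base.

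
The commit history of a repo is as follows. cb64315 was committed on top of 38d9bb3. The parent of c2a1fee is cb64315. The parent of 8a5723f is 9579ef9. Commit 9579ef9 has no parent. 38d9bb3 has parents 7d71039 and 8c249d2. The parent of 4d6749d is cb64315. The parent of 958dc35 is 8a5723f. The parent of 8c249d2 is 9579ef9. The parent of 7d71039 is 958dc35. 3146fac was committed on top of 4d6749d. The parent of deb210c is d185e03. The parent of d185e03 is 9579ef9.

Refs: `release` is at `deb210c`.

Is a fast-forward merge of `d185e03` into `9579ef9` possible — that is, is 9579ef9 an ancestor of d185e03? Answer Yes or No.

A fast-forward from 9579ef9 to d185e03 is possible iff 9579ef9 is an ancestor of d185e03.
Ancestors of d185e03: {9579ef9, d185e03}.
9579ef9 is among them, so fast-forward is possible.

Yes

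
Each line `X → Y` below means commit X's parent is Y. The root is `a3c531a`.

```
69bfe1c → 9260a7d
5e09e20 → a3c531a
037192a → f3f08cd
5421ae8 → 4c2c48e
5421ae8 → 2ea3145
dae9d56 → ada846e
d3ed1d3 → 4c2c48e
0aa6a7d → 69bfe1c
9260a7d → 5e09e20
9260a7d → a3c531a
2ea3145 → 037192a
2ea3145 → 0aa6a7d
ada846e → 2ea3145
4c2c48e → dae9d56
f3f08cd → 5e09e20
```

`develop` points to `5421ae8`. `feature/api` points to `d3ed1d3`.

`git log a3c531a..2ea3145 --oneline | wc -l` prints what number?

7

Reachable from 2ea3145: {037192a, 0aa6a7d, 2ea3145, 5e09e20, 69bfe1c, 9260a7d, a3c531a, f3f08cd}.
Reachable from a3c531a: {a3c531a}.
In 2ea3145's history but not a3c531a's: {037192a, 0aa6a7d, 2ea3145, 5e09e20, 69bfe1c, 9260a7d, f3f08cd} — 7 commits.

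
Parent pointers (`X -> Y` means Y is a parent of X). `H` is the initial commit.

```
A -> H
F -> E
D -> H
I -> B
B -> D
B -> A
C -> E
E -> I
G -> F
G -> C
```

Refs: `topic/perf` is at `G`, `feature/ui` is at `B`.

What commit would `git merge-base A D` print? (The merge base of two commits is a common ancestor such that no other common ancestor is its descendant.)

Ancestors of A: {A, H}.
Ancestors of D: {D, H}.
Common ancestors: {H}.
The only common ancestor is H, so it is the merge base.

H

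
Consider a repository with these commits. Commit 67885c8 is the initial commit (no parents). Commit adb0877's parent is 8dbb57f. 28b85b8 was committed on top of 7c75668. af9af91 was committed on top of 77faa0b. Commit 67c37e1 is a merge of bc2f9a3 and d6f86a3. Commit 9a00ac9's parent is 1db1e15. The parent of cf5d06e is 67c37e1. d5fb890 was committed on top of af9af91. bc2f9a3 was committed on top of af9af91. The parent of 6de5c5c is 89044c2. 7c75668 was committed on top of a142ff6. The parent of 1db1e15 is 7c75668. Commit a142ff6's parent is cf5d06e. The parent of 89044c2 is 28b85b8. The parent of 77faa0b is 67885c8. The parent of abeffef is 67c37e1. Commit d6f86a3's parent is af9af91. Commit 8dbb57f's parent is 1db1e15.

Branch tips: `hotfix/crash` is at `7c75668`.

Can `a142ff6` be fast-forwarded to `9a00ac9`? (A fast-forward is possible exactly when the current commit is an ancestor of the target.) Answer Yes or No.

Yes

A fast-forward from a142ff6 to 9a00ac9 is possible iff a142ff6 is an ancestor of 9a00ac9.
Ancestors of 9a00ac9: {1db1e15, 67885c8, 67c37e1, 77faa0b, 7c75668, 9a00ac9, a142ff6, af9af91, bc2f9a3, cf5d06e, d6f86a3}.
a142ff6 is among them, so fast-forward is possible.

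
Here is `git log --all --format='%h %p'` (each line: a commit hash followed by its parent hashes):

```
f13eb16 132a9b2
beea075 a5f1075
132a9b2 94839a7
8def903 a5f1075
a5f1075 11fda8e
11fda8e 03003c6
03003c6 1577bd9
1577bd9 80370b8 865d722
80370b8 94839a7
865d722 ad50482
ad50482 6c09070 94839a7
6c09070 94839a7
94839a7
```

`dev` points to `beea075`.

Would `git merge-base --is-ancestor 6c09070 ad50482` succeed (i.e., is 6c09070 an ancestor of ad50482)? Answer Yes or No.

Yes

Ancestors of ad50482 (commits reachable by following parents): {6c09070, 94839a7, ad50482}.
6c09070 is in that set, so it is an ancestor of ad50482.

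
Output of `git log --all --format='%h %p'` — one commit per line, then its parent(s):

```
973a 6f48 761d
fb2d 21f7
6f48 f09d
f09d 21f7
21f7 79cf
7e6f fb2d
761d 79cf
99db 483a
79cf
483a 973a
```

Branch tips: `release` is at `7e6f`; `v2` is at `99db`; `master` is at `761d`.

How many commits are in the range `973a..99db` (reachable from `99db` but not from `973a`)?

2

Reachable from 99db: {21f7, 483a, 6f48, 761d, 79cf, 973a, 99db, f09d}.
Reachable from 973a: {21f7, 6f48, 761d, 79cf, 973a, f09d}.
In 99db's history but not 973a's: {483a, 99db} — 2 commits.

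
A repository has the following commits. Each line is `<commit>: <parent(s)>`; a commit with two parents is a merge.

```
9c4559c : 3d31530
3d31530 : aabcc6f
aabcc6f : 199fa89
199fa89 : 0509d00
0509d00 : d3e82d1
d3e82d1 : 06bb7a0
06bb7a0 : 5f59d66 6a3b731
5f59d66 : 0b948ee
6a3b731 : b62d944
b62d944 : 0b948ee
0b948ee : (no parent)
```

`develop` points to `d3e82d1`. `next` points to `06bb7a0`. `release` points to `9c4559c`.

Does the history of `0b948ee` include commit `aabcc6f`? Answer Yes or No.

Ancestors of 0b948ee: {0b948ee}.
aabcc6f is not in that set, so it is not an ancestor of 0b948ee.

No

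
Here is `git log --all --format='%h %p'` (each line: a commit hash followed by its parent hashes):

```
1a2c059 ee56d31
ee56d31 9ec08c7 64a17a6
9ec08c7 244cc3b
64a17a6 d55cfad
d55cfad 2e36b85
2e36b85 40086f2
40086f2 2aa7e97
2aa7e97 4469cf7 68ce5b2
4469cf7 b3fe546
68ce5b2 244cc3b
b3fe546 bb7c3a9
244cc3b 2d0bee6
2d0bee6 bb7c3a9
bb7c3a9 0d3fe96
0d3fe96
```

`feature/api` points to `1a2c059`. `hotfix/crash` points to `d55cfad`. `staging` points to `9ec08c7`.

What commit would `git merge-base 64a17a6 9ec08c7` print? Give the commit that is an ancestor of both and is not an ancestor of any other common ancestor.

244cc3b

Ancestors of 64a17a6: {0d3fe96, 244cc3b, 2aa7e97, 2d0bee6, 2e36b85, 40086f2, 4469cf7, 64a17a6, 68ce5b2, b3fe546, bb7c3a9, d55cfad}.
Ancestors of 9ec08c7: {0d3fe96, 244cc3b, 2d0bee6, 9ec08c7, bb7c3a9}.
Common ancestors: {0d3fe96, 244cc3b, 2d0bee6, bb7c3a9}.
Among these, 244cc3b is not an ancestor of any other common ancestor — it is the merge base.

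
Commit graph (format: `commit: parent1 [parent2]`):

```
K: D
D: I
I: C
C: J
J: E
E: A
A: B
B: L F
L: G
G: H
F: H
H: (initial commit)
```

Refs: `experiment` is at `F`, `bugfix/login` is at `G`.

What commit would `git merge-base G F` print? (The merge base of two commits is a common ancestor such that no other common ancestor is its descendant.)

Ancestors of G: {G, H}.
Ancestors of F: {F, H}.
Common ancestors: {H}.
The only common ancestor is H, so it is the merge base.

H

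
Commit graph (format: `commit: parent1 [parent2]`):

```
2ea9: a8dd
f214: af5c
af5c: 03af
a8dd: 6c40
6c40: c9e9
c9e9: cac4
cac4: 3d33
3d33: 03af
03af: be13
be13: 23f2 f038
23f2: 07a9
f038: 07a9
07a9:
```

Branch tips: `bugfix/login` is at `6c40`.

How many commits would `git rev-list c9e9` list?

Walking parent pointers from c9e9: reachable set = {03af, 07a9, 23f2, 3d33, be13, c9e9, cac4, f038}.
That is 8 commits.

8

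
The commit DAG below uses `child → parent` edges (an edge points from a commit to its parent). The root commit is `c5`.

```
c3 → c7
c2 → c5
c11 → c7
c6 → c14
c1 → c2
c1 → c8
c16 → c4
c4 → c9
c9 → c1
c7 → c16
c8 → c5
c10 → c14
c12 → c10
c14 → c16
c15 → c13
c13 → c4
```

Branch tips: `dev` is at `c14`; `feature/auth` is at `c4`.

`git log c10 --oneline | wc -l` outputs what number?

Walking parent pointers from c10: reachable set = {c1, c10, c14, c16, c2, c4, c5, c8, c9}.
That is 9 commits.

9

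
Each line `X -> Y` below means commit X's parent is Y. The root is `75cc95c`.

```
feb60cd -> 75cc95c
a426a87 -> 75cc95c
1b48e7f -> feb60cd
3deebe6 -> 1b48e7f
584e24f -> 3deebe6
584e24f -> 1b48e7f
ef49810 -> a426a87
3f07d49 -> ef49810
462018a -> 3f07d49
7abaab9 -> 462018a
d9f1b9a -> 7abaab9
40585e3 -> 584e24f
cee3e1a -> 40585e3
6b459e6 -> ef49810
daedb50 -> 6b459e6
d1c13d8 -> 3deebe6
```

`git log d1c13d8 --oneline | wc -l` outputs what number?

5

Walking parent pointers from d1c13d8: reachable set = {1b48e7f, 3deebe6, 75cc95c, d1c13d8, feb60cd}.
That is 5 commits.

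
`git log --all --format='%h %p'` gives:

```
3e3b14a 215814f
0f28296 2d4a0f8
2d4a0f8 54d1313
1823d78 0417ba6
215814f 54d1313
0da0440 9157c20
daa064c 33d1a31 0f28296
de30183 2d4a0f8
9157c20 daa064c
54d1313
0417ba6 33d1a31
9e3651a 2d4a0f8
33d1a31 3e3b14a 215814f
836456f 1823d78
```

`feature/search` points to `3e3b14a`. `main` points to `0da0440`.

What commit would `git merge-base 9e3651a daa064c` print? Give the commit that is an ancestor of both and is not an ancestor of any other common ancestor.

2d4a0f8

Ancestors of 9e3651a: {2d4a0f8, 54d1313, 9e3651a}.
Ancestors of daa064c: {0f28296, 215814f, 2d4a0f8, 33d1a31, 3e3b14a, 54d1313, daa064c}.
Common ancestors: {2d4a0f8, 54d1313}.
Among these, 2d4a0f8 is not an ancestor of any other common ancestor — it is the merge base.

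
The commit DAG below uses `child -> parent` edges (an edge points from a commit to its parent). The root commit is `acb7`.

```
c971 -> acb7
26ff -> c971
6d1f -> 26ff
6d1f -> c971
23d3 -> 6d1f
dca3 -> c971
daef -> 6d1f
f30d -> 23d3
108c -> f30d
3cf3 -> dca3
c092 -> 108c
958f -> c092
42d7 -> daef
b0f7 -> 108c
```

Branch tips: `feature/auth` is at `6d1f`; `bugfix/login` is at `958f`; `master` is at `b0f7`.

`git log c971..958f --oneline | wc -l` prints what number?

7

Reachable from 958f: {108c, 23d3, 26ff, 6d1f, 958f, acb7, c092, c971, f30d}.
Reachable from c971: {acb7, c971}.
In 958f's history but not c971's: {108c, 23d3, 26ff, 6d1f, 958f, c092, f30d} — 7 commits.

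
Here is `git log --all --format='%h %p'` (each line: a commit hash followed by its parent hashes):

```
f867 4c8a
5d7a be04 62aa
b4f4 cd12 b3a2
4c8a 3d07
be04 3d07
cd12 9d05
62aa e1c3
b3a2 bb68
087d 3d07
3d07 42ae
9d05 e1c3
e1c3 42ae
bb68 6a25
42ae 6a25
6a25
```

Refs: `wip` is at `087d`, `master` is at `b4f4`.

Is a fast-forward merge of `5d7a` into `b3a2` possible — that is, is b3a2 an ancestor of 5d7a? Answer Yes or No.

A fast-forward from b3a2 to 5d7a is possible iff b3a2 is an ancestor of 5d7a.
Ancestors of 5d7a: {3d07, 42ae, 5d7a, 62aa, 6a25, be04, e1c3}.
b3a2 is not among them, so fast-forward is not possible.

No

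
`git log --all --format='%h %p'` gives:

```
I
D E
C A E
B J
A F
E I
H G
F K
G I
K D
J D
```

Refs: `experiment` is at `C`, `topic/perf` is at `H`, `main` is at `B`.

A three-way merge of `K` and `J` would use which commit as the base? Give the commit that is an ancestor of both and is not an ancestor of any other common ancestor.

D

Ancestors of K: {D, E, I, K}.
Ancestors of J: {D, E, I, J}.
Common ancestors: {D, E, I}.
Among these, D is not an ancestor of any other common ancestor — it is the merge base.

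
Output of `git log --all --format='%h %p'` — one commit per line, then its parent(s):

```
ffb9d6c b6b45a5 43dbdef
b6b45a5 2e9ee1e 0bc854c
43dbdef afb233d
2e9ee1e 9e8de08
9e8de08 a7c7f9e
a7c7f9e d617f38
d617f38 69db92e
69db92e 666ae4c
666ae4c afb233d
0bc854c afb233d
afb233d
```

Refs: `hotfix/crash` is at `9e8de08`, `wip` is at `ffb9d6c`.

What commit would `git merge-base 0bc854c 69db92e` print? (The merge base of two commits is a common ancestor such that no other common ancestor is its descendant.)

afb233d

Ancestors of 0bc854c: {0bc854c, afb233d}.
Ancestors of 69db92e: {666ae4c, 69db92e, afb233d}.
Common ancestors: {afb233d}.
The only common ancestor is afb233d, so it is the merge base.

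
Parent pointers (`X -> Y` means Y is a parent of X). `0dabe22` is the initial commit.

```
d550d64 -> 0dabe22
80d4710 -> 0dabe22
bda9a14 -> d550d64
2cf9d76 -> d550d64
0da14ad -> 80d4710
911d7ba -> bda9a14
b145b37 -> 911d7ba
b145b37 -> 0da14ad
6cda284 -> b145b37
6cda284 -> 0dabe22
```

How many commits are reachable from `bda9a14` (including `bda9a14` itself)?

3

Walking parent pointers from bda9a14: reachable set = {0dabe22, bda9a14, d550d64}.
That is 3 commits.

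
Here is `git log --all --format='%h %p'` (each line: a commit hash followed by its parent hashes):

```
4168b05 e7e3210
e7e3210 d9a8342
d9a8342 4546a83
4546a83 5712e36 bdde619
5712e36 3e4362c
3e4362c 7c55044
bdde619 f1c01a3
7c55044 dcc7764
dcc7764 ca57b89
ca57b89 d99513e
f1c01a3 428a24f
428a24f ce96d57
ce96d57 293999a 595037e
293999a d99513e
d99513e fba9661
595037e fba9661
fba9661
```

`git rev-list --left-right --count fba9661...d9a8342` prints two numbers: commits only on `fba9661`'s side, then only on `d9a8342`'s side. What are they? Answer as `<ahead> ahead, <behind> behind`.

Reachable from fba9661: {fba9661}.
Reachable from d9a8342: {293999a, 3e4362c, 428a24f, 4546a83, 5712e36, 595037e, 7c55044, bdde619, ca57b89, ce96d57, d99513e, d9a8342, dcc7764, f1c01a3, fba9661}.
Only in fba9661's history (ahead): {} — 0.
Only in d9a8342's history (behind): {293999a, 3e4362c, 428a24f, 4546a83, 5712e36, 595037e, 7c55044, bdde619, ca57b89, ce96d57, d99513e, d9a8342, dcc7764, f1c01a3} — 14.

0 ahead, 14 behind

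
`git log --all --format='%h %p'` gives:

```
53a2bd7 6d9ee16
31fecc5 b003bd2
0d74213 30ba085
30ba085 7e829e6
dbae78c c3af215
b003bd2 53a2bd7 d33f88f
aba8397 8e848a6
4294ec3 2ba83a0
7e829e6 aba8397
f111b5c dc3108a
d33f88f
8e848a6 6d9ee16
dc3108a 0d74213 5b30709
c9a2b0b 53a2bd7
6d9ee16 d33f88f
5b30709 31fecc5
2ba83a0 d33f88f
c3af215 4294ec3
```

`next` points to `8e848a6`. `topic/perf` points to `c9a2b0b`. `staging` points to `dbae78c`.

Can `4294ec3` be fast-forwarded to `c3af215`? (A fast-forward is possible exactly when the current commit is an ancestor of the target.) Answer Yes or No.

Yes

A fast-forward from 4294ec3 to c3af215 is possible iff 4294ec3 is an ancestor of c3af215.
Ancestors of c3af215: {2ba83a0, 4294ec3, c3af215, d33f88f}.
4294ec3 is among them, so fast-forward is possible.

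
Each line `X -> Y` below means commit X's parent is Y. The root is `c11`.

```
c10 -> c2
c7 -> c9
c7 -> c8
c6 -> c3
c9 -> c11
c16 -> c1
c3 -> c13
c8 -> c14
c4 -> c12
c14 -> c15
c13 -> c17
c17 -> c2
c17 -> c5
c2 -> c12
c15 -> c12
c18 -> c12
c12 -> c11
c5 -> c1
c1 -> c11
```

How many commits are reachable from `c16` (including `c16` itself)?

3

Walking parent pointers from c16: reachable set = {c1, c11, c16}.
That is 3 commits.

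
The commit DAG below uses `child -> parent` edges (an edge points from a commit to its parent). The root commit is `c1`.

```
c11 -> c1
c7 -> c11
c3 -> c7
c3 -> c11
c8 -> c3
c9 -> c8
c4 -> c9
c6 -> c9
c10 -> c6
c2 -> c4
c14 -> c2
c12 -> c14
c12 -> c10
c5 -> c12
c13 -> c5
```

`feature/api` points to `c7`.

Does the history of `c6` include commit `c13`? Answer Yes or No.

No

Ancestors of c6: {c1, c11, c3, c6, c7, c8, c9}.
c13 is not in that set, so it is not an ancestor of c6.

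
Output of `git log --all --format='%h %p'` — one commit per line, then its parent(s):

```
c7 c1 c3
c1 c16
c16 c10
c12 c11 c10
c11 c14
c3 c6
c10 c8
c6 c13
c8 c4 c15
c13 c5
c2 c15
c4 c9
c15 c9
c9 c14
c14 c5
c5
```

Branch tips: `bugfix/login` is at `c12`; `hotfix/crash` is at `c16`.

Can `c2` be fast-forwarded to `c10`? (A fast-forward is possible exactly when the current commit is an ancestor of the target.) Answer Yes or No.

A fast-forward from c2 to c10 is possible iff c2 is an ancestor of c10.
Ancestors of c10: {c10, c14, c15, c4, c5, c8, c9}.
c2 is not among them, so fast-forward is not possible.

No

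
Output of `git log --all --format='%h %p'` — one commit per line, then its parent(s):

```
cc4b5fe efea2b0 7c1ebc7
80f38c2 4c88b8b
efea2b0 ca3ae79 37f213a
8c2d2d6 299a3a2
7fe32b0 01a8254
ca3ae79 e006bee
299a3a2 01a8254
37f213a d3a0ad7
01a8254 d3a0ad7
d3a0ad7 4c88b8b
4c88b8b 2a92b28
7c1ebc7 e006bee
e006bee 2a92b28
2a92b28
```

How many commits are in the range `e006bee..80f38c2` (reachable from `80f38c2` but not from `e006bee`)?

Reachable from 80f38c2: {2a92b28, 4c88b8b, 80f38c2}.
Reachable from e006bee: {2a92b28, e006bee}.
In 80f38c2's history but not e006bee's: {4c88b8b, 80f38c2} — 2 commits.

2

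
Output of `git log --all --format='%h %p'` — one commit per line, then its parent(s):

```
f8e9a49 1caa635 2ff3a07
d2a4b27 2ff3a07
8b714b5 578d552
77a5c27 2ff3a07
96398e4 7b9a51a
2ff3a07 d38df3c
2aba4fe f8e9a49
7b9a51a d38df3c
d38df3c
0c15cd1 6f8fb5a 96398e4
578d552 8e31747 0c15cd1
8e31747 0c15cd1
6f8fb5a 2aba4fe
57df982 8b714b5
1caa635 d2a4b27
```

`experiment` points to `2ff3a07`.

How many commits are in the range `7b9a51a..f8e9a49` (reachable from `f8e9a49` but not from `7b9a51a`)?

4

Reachable from f8e9a49: {1caa635, 2ff3a07, d2a4b27, d38df3c, f8e9a49}.
Reachable from 7b9a51a: {7b9a51a, d38df3c}.
In f8e9a49's history but not 7b9a51a's: {1caa635, 2ff3a07, d2a4b27, f8e9a49} — 4 commits.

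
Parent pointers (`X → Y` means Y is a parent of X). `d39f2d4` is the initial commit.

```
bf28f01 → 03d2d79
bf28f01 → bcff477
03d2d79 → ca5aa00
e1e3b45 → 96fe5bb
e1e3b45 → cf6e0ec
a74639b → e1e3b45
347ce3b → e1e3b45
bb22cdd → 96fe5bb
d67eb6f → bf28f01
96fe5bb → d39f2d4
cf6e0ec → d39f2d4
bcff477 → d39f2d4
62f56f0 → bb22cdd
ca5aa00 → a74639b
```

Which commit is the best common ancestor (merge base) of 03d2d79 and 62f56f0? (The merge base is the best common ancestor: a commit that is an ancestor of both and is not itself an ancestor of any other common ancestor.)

Ancestors of 03d2d79: {03d2d79, 96fe5bb, a74639b, ca5aa00, cf6e0ec, d39f2d4, e1e3b45}.
Ancestors of 62f56f0: {62f56f0, 96fe5bb, bb22cdd, d39f2d4}.
Common ancestors: {96fe5bb, d39f2d4}.
Among these, 96fe5bb is not an ancestor of any other common ancestor — it is the merge base.

96fe5bb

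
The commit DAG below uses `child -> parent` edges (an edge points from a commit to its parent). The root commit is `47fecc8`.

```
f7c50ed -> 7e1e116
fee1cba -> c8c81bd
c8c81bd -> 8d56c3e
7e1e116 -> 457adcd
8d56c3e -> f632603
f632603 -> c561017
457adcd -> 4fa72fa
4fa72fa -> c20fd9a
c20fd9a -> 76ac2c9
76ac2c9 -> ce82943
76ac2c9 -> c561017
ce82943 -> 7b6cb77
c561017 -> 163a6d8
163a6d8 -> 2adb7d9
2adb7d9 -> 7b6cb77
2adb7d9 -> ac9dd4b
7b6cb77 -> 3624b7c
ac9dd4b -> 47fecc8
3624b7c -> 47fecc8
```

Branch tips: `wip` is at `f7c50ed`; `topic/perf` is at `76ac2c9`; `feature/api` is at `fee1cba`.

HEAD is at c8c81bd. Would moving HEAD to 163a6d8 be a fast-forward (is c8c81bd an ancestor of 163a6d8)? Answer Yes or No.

No

A fast-forward from c8c81bd to 163a6d8 is possible iff c8c81bd is an ancestor of 163a6d8.
Ancestors of 163a6d8: {163a6d8, 2adb7d9, 3624b7c, 47fecc8, 7b6cb77, ac9dd4b}.
c8c81bd is not among them, so fast-forward is not possible.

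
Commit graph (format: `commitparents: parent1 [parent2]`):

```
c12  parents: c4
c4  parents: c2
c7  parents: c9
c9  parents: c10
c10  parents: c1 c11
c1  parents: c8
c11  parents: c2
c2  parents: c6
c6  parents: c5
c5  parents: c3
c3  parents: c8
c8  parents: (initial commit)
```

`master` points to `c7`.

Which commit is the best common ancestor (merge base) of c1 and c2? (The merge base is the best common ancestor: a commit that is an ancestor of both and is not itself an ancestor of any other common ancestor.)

c8

Ancestors of c1: {c1, c8}.
Ancestors of c2: {c2, c3, c5, c6, c8}.
Common ancestors: {c8}.
The only common ancestor is c8, so it is the merge base.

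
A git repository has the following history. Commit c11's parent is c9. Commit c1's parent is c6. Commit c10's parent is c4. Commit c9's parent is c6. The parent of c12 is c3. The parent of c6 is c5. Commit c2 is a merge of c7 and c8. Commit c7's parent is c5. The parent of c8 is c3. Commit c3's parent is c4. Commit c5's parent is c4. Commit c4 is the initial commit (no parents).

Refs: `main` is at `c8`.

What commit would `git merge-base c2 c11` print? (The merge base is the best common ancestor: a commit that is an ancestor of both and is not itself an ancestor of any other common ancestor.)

Ancestors of c2: {c2, c3, c4, c5, c7, c8}.
Ancestors of c11: {c11, c4, c5, c6, c9}.
Common ancestors: {c4, c5}.
Among these, c5 is not an ancestor of any other common ancestor — it is the merge base.

c5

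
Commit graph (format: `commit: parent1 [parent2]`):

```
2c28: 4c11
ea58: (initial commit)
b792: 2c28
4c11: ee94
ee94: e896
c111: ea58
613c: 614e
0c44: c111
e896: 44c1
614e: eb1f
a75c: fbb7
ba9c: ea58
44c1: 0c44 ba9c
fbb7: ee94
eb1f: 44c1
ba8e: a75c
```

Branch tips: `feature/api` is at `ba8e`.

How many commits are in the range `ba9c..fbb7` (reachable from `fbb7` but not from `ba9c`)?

Reachable from fbb7: {0c44, 44c1, ba9c, c111, e896, ea58, ee94, fbb7}.
Reachable from ba9c: {ba9c, ea58}.
In fbb7's history but not ba9c's: {0c44, 44c1, c111, e896, ee94, fbb7} — 6 commits.

6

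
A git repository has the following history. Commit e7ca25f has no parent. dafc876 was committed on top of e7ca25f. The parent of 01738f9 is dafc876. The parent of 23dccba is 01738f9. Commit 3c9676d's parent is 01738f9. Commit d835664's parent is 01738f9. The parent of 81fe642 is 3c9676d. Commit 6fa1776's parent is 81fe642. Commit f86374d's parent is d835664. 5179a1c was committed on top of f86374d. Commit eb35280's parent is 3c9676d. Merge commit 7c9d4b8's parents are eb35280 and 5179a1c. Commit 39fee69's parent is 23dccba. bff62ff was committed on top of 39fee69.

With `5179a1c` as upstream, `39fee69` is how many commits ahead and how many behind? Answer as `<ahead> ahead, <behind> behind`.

2 ahead, 3 behind

Reachable from 39fee69: {01738f9, 23dccba, 39fee69, dafc876, e7ca25f}.
Reachable from 5179a1c: {01738f9, 5179a1c, d835664, dafc876, e7ca25f, f86374d}.
Only in 39fee69's history (ahead): {23dccba, 39fee69} — 2.
Only in 5179a1c's history (behind): {5179a1c, d835664, f86374d} — 3.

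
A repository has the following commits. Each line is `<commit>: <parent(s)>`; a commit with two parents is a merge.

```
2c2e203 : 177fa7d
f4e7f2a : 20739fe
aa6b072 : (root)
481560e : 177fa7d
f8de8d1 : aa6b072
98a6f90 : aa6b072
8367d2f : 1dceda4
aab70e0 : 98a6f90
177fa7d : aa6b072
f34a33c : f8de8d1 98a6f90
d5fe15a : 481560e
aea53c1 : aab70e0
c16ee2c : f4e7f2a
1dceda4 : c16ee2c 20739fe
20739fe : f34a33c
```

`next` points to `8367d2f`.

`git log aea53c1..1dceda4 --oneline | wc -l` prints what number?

Reachable from 1dceda4: {1dceda4, 20739fe, 98a6f90, aa6b072, c16ee2c, f34a33c, f4e7f2a, f8de8d1}.
Reachable from aea53c1: {98a6f90, aa6b072, aab70e0, aea53c1}.
In 1dceda4's history but not aea53c1's: {1dceda4, 20739fe, c16ee2c, f34a33c, f4e7f2a, f8de8d1} — 6 commits.

6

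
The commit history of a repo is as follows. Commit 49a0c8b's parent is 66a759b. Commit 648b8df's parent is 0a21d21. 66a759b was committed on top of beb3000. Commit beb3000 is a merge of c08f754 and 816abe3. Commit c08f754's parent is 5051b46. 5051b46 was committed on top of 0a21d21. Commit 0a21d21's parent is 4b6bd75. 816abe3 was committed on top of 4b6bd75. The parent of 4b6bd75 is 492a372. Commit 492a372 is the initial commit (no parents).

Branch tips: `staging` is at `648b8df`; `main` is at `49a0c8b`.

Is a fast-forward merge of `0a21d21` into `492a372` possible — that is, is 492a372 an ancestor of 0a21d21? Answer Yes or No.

Yes

A fast-forward from 492a372 to 0a21d21 is possible iff 492a372 is an ancestor of 0a21d21.
Ancestors of 0a21d21: {0a21d21, 492a372, 4b6bd75}.
492a372 is among them, so fast-forward is possible.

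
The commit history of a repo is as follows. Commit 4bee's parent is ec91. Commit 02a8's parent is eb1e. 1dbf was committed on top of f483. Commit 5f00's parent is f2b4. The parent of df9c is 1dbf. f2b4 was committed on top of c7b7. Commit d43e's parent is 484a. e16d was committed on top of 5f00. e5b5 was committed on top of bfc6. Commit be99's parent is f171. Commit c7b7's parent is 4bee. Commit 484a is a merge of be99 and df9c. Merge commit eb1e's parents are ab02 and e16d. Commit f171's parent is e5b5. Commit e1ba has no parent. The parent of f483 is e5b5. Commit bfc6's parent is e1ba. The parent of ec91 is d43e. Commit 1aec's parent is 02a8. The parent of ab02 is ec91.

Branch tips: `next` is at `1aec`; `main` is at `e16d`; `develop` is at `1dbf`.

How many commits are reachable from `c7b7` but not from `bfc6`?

11

Reachable from c7b7: {1dbf, 484a, 4bee, be99, bfc6, c7b7, d43e, df9c, e1ba, e5b5, ec91, f171, f483}.
Reachable from bfc6: {bfc6, e1ba}.
In c7b7's history but not bfc6's: {1dbf, 484a, 4bee, be99, c7b7, d43e, df9c, e5b5, ec91, f171, f483} — 11 commits.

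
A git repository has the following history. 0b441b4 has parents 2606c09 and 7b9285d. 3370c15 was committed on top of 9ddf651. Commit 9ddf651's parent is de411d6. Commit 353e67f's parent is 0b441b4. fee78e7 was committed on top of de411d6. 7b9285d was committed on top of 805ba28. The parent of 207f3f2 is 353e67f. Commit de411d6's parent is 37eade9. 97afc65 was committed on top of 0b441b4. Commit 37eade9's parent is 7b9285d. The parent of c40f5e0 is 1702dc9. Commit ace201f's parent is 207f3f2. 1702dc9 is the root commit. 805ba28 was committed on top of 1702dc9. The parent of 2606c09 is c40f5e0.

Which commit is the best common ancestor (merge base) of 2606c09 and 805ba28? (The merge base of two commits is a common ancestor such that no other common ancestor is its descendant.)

Ancestors of 2606c09: {1702dc9, 2606c09, c40f5e0}.
Ancestors of 805ba28: {1702dc9, 805ba28}.
Common ancestors: {1702dc9}.
The only common ancestor is 1702dc9, so it is the merge base.

1702dc9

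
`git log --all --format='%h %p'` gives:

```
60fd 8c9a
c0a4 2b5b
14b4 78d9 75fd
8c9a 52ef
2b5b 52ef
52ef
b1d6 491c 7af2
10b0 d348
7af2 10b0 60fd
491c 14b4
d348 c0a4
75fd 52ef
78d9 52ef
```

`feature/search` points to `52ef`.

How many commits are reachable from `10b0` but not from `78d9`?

Reachable from 10b0: {10b0, 2b5b, 52ef, c0a4, d348}.
Reachable from 78d9: {52ef, 78d9}.
In 10b0's history but not 78d9's: {10b0, 2b5b, c0a4, d348} — 4 commits.

4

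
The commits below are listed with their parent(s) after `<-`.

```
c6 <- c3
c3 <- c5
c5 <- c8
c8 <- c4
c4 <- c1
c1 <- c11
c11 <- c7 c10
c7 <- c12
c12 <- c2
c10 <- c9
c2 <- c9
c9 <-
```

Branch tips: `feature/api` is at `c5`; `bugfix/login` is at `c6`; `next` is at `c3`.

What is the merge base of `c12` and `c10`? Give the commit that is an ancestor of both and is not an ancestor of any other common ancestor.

Ancestors of c12: {c12, c2, c9}.
Ancestors of c10: {c10, c9}.
Common ancestors: {c9}.
The only common ancestor is c9, so it is the merge base.

c9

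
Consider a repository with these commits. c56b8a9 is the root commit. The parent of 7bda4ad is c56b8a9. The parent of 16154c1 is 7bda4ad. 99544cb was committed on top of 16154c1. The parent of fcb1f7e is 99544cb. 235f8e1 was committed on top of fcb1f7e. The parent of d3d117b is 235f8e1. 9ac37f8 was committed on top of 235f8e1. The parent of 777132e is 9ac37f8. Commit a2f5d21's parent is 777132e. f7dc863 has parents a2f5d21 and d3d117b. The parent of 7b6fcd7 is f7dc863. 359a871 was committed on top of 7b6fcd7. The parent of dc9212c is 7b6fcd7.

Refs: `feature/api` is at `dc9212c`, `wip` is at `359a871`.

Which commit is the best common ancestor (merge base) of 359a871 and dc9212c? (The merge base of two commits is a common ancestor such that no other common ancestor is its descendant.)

Ancestors of 359a871: {16154c1, 235f8e1, 359a871, 777132e, 7b6fcd7, 7bda4ad, 99544cb, 9ac37f8, a2f5d21, c56b8a9, d3d117b, f7dc863, fcb1f7e}.
Ancestors of dc9212c: {16154c1, 235f8e1, 777132e, 7b6fcd7, 7bda4ad, 99544cb, 9ac37f8, a2f5d21, c56b8a9, d3d117b, dc9212c, f7dc863, fcb1f7e}.
Common ancestors: {16154c1, 235f8e1, 777132e, 7b6fcd7, 7bda4ad, 99544cb, 9ac37f8, a2f5d21, c56b8a9, d3d117b, f7dc863, fcb1f7e}.
Among these, 7b6fcd7 is not an ancestor of any other common ancestor — it is the merge base.

7b6fcd7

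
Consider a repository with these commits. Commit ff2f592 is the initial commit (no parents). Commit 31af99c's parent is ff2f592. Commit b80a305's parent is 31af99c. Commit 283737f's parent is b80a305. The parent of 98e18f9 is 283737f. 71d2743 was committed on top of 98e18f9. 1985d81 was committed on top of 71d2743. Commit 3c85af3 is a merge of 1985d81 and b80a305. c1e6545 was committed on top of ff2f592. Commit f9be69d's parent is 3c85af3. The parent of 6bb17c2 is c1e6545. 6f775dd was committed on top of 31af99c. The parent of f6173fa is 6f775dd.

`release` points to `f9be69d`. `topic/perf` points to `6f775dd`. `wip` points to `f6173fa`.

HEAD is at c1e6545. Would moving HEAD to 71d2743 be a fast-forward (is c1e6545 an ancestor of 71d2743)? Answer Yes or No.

A fast-forward from c1e6545 to 71d2743 is possible iff c1e6545 is an ancestor of 71d2743.
Ancestors of 71d2743: {283737f, 31af99c, 71d2743, 98e18f9, b80a305, ff2f592}.
c1e6545 is not among them, so fast-forward is not possible.

No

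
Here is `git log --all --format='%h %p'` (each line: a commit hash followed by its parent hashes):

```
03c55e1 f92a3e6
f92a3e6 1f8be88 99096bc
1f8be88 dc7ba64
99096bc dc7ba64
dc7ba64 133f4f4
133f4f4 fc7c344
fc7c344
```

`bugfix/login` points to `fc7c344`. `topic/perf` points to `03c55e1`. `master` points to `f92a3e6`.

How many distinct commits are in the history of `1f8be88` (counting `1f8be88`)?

4

Walking parent pointers from 1f8be88: reachable set = {133f4f4, 1f8be88, dc7ba64, fc7c344}.
That is 4 commits.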